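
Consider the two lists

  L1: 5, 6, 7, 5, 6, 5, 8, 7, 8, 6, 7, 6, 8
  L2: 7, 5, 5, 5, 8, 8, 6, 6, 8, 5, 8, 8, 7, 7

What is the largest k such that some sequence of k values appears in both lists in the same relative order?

Match 5 at L1[1]=L2[2] → 5 at L1[4]=L2[3] → 5 at L1[6]=L2[4] → 8 at L1[7]=L2[5] → 8 at L1[9]=L2[6] → 6 at L1[10]=L2[7] → 6 at L1[12]=L2[8] → 8 at L1[13]=L2[12] — 8 values in the same relative order in both, and the DP table's final entry dp[13][14] is also 8, so no common subsequence is longer.

8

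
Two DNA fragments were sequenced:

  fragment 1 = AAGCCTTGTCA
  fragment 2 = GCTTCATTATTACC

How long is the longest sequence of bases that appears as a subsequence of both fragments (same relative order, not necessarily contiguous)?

Taking G at fragment 1[3]=fragment 2[1] → C at fragment 1[4]=fragment 2[2] → C at fragment 1[5]=fragment 2[5] → T at fragment 1[6]=fragment 2[8] → T at fragment 1[7]=fragment 2[10] → T at fragment 1[9]=fragment 2[11] → C at fragment 1[10]=fragment 2[14] gives a common subsequence of length 7. Since dp[11][14] = 7, nothing longer is possible.

7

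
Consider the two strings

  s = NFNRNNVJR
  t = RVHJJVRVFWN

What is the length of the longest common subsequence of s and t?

Let dp[i][j] be the LCS length of the first i characters of s and the first j characters of t. dp[i][j] = dp[i-1][j-1]+1 when the i-th and j-th characters match, else max(dp[i-1][j], dp[i][j-1]).
    ·  R  V  H  J  J  V  R  V  F  W  N
 ·  0  0  0  0  0  0  0  0  0  0  0  0
 N  0  0  0  0  0  0  0  0  0  0  0  1
 F  0  0  0  0  0  0  0  0  0  1  1  1
 N  0  0  0  0  0  0  0  0  0  1  1  2
 R  0  1  1  1  1  1  1  1  1  1  1  2
 N  0  1  1  1  1  1  1  1  1  1  1  2
 N  0  1  1  1  1  1  1  1  1  1  1  2
 V  0  1  2  2  2  2  2  2  2  2  2  2
 J  0  1  2  2  3  3  3  3  3  3  3  3
 R  0  1  2  2  3  3  3  4  4  4  4  4
dp[9][11] = 4. One LCS (by backtracking along matches): RVJR.

4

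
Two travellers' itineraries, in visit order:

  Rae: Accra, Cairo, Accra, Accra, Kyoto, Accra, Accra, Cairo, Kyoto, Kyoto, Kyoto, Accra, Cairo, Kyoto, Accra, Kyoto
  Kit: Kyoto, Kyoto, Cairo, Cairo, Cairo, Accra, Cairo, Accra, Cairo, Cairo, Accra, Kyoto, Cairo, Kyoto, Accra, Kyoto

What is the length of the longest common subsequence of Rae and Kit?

Pick Accra (Rae #1, Kit #6), Cairo (Rae #2, Kit #7), Accra (Rae #3, Kit #8), Accra (Rae #7, Kit #11), Kyoto (Rae #11, Kit #12), Cairo (Rae #13, Kit #13), Kyoto (Rae #14, Kit #14), Accra (Rae #15, Kit #15), Kyoto (Rae #16, Kit #16); all 9 stops appear in both, in order. Since dp[16][16] = 9, nothing longer is possible.

9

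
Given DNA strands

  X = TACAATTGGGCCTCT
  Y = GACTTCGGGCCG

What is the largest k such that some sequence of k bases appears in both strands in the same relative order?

9

Taking A [2,2] → C [3,3] → T [6,4] → T [7,5] → G [8,7] → G [9,8] → G [10,9] → C [11,10] → C [12,11] gives a common subsequence of length 9. The LCS DP gives dp[15][12] = 9, so this is optimal.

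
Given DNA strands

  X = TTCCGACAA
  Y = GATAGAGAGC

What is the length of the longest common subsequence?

4

Let dp[i][j] be the LCS length of the first i bases of X and the first j bases of Y. dp[i][j] = dp[i-1][j-1]+1 when the i-th and j-th bases match, else max(dp[i-1][j], dp[i][j-1]).
    ·  G  A  T  A  G  A  G  A  G  C
 ·  0  0  0  0  0  0  0  0  0  0  0
 T  0  0  0  1  1  1  1  1  1  1  1
 T  0  0  0  1  1  1  1  1  1  1  1
 C  0  0  0  1  1  1  1  1  1  1  2
 C  0  0  0  1  1  1  1  1  1  1  2
 G  0  1  1  1  1  2  2  2  2  2  2
 A  0  1  2  2  2  2  3  3  3  3  3
 C  0  1  2  2  2  2  3  3  3  3  4
 A  0  1  2  2  3  3  3  3  4  4  4
 A  0  1  2  2  3  3  4  4  4  4  4
dp[9][10] = 4. One LCS (by backtracking along matches): TGAC.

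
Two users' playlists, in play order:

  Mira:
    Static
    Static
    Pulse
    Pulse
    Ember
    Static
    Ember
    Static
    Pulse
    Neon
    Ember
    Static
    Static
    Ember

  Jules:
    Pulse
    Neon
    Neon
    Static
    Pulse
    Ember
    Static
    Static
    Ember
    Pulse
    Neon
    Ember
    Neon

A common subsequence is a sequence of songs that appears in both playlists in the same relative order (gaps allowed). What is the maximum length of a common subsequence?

Pick Static [2,4], Pulse [4,5], Ember [5,6], Static [6,8], Ember [7,9], Pulse [9,10], Neon [10,11], Ember [11,12]; all 8 songs appear in both, in order. Since dp[14][13] = 8, nothing longer is possible.

8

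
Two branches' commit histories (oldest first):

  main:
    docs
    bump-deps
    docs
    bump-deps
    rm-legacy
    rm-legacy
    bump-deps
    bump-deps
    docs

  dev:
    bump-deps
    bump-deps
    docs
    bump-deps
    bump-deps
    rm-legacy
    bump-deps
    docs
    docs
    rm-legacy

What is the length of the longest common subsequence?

6

Match docs (main #1, dev #3), bump-deps (main #2, dev #4), bump-deps (main #4, dev #5), rm-legacy (main #6, dev #6), bump-deps (main #7, dev #7), docs (main #9, dev #9) — 6 commits in the same relative order in both, and the DP table's final entry dp[9][10] is also 6, so no common subsequence is longer.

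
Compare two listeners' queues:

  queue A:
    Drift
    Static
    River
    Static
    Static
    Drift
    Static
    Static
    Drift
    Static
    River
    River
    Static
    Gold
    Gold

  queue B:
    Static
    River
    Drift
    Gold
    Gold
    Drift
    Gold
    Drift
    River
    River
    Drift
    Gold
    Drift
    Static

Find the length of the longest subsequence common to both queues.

One common subsequence of length 7: Static at queue A[2]=queue B[1], then River at queue A[3]=queue B[2], then Drift at queue A[6]=queue B[6], then Drift at queue A[9]=queue B[8], then River at queue A[11]=queue B[9], then River at queue A[12]=queue B[10], then Static at queue A[13]=queue B[14]. Since dp[15][14] = 7, nothing longer is possible.

7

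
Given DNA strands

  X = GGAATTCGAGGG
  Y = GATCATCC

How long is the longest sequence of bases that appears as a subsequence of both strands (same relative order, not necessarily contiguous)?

Let dp[i][j] be the LCS length of the first i bases of X and the first j bases of Y. dp[i][j] = dp[i-1][j-1]+1 when the i-th and j-th bases match, else max(dp[i-1][j], dp[i][j-1]).
    ·  G  A  T  C  A  T  C  C
 ·  0  0  0  0  0  0  0  0  0
 G  0  1  1  1  1  1  1  1  1
 G  0  1  1  1  1  1  1  1  1
 A  0  1  2  2  2  2  2  2  2
 A  0  1  2  2  2  3  3  3  3
 T  0  1  2  3  3  3  4  4  4
 T  0  1  2  3  3  3  4  4  4
 C  0  1  2  3  4  4  4  5  5
 G  0  1  2  3  4  4  4  5  5
 A  0  1  2  3  4  5  5  5  5
 G  0  1  2  3  4  5  5  5  5
 G  0  1  2  3  4  5  5  5  5
 G  0  1  2  3  4  5  5  5  5
dp[12][8] = 5. One LCS (by backtracking along matches): GAATC.

5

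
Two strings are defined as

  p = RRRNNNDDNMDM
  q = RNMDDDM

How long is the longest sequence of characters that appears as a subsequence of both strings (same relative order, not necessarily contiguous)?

Taking R [3,1] → N [4,2] → D [7,4] → D [8,5] → D [11,6] → M [12,7] gives a common subsequence of length 6. dp[12][7] = 6 confirms this is the maximum.

6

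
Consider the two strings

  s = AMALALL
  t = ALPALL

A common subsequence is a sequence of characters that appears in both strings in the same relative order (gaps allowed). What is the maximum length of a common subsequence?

Let dp[i][j] be the LCS length of the first i characters of s and the first j characters of t. dp[i][j] = dp[i-1][j-1]+1 when the i-th and j-th characters match, else max(dp[i-1][j], dp[i][j-1]).
    ·  A  L  P  A  L  L
 ·  0  0  0  0  0  0  0
 A  0  1  1  1  1  1  1
 M  0  1  1  1  1  1  1
 A  0  1  1  1  2  2  2
 L  0  1  2  2  2  3  3
 A  0  1  2  2  3  3  3
 L  0  1  2  2  3  4  4
 L  0  1  2  2  3  4  5
dp[7][6] = 5. One LCS (by backtracking along matches): ALALL.

5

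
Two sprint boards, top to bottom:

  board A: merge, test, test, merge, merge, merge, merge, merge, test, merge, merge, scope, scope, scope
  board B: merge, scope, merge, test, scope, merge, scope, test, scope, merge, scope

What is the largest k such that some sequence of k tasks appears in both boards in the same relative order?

Match merge [1,1] → merge [8,3] → test [9,4] → merge [11,6] → scope [12,7] → scope [13,9] → scope [14,11] — 7 tasks in the same relative order in both, and the DP table's final entry dp[14][11] is also 7, so no common subsequence is longer.

7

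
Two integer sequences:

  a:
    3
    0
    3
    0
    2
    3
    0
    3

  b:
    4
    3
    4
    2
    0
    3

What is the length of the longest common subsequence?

Let dp[i][j] be the LCS length of the first i values of a and the first j values of b. dp[i][j] = dp[i-1][j-1]+1 when the i-th and j-th values match, else max(dp[i-1][j], dp[i][j-1]).
    ·  4  3  4  2  0  3
 ·  0  0  0  0  0  0  0
 3  0  0  1  1  1  1  1
 0  0  0  1  1  1  2  2
 3  0  0  1  1  1  2  3
 0  0  0  1  1  1  2  3
 2  0  0  1  1  2  2  3
 3  0  0  1  1  2  2  3
 0  0  0  1  1  2  3  3
 3  0  0  1  1  2  3  4
dp[8][6] = 4. One LCS (by backtracking along matches): 3, 2, 0, 3.

4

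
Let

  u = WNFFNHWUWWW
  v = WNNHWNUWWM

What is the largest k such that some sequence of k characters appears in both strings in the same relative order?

Let dp[i][j] be the LCS length of the first i characters of u and the first j characters of v. dp[i][j] = dp[i-1][j-1]+1 when the i-th and j-th characters match, else max(dp[i-1][j], dp[i][j-1]).
    ·  W  N  N  H  W  N  U  W  W  M
 ·  0  0  0  0  0  0  0  0  0  0  0
 W  0  1  1  1  1  1  1  1  1  1  1
 N  0  1  2  2  2  2  2  2  2  2  2
 F  0  1  2  2  2  2  2  2  2  2  2
 F  0  1  2  2  2  2  2  2  2  2  2
 N  0  1  2  3  3  3  3  3  3  3  3
 H  0  1  2  3  4  4  4  4  4  4  4
 W  0  1  2  3  4  5  5  5  5  5  5
 U  0  1  2  3  4  5  5  6  6  6  6
 W  0  1  2  3  4  5  5  6  7  7  7
 W  0  1  2  3  4  5  5  6  7  8  8
 W  0  1  2  3  4  5  5  6  7  8  8
dp[11][10] = 8. One LCS (by backtracking along matches): WNNHWUWW.

8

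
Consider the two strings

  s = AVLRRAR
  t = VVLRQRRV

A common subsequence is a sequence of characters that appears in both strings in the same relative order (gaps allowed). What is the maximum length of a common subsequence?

5

Taking V [2,2] → L [3,3] → R [4,4] → R [5,6] → R [7,7] gives a common subsequence of length 5, and the DP table's final entry dp[7][8] is also 5, so no common subsequence is longer.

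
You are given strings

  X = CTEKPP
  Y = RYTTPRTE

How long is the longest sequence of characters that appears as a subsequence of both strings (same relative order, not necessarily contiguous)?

Let dp[i][j] be the LCS length of the first i characters of X and the first j characters of Y. dp[i][j] = dp[i-1][j-1]+1 when the i-th and j-th characters match, else max(dp[i-1][j], dp[i][j-1]).
    ·  R  Y  T  T  P  R  T  E
 ·  0  0  0  0  0  0  0  0  0
 C  0  0  0  0  0  0  0  0  0
 T  0  0  0  1  1  1  1  1  1
 E  0  0  0  1  1  1  1  1  2
 K  0  0  0  1  1  1  1  1  2
 P  0  0  0  1  1  2  2  2  2
 P  0  0  0  1  1  2  2  2  2
dp[6][8] = 2. One LCS (by backtracking along matches): TE.

2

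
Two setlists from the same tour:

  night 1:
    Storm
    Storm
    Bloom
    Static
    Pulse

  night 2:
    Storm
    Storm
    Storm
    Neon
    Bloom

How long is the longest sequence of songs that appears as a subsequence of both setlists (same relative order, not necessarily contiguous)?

Pick Storm at night 1[1]=night 2[2], then Storm at night 1[2]=night 2[3], then Bloom at night 1[3]=night 2[5]; all 3 songs appear in both, in order. Since dp[5][5] = 3, nothing longer is possible.

3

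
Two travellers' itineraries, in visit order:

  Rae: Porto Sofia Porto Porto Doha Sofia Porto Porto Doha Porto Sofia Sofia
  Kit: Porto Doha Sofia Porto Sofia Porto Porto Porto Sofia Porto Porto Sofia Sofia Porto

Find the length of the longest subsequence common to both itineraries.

One common subsequence of length 9: Porto [1,4] → Sofia [2,5] → Porto [3,7] → Porto [4,8] → Sofia [6,9] → Porto [8,10] → Porto [10,11] → Sofia [11,12] → Sofia [12,13]. Since dp[12][14] = 9, nothing longer is possible.

9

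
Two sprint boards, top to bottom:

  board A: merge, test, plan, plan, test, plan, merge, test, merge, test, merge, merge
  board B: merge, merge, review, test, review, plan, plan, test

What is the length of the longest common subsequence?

5

Taking merge at board A[1]=board B[2]; then test at board A[2]=board B[4]; then plan at board A[4]=board B[6]; then plan at board A[6]=board B[7]; then test at board A[10]=board B[8] gives a common subsequence of length 5. The LCS DP gives dp[12][8] = 5, so this is optimal.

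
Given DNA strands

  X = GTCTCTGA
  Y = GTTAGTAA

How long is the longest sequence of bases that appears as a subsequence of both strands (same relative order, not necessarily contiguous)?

Taking G at X[1]=Y[1], T at X[2]=Y[2], T at X[4]=Y[3], T at X[6]=Y[6], A at X[8]=Y[8] gives a common subsequence of length 5, and the DP table's final entry dp[8][8] is also 5, so no common subsequence is longer.

5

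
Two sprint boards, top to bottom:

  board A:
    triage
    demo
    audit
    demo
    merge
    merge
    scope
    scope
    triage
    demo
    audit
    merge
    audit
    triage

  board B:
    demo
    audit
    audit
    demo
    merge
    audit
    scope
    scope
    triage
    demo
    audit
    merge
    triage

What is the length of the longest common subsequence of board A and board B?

11

Taking demo at board A[2]=board B[1], audit at board A[3]=board B[3], demo at board A[4]=board B[4], merge at board A[5]=board B[5], scope at board A[7]=board B[7], scope at board A[8]=board B[8], triage at board A[9]=board B[9], demo at board A[10]=board B[10], audit at board A[11]=board B[11], merge at board A[12]=board B[12], triage at board A[14]=board B[13] gives a common subsequence of length 11. dp[14][13] = 11 confirms this is the maximum.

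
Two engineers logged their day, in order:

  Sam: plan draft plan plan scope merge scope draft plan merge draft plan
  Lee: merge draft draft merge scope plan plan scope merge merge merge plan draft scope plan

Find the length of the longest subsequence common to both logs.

8

One common subsequence of length 8: draft [2,3], then plan [3,6], then plan [4,7], then scope [5,8], then merge [6,11], then plan [9,12], then draft [11,13], then plan [12,15]. Since dp[12][15] = 8, nothing longer is possible.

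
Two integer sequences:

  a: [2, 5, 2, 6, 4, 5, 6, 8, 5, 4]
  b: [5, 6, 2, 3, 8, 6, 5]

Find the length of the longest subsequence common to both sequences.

4

Let dp[i][j] be the LCS length of the first i values of a and the first j values of b. dp[i][j] = dp[i-1][j-1]+1 when the i-th and j-th values match, else max(dp[i-1][j], dp[i][j-1]).
    ·  5  6  2  3  8  6  5
 ·  0  0  0  0  0  0  0  0
 2  0  0  0  1  1  1  1  1
 5  0  1  1  1  1  1  1  2
 2  0  1  1  2  2  2  2  2
 6  0  1  2  2  2  2  3  3
 4  0  1  2  2  2  2  3  3
 5  0  1  2  2  2  2  3  4
 6  0  1  2  2  2  2  3  4
 8  0  1  2  2  2  3  3  4
 5  0  1  2  2  2  3  3  4
 4  0  1  2  2  2  3  3  4
dp[10][7] = 4. One LCS (by backtracking along matches): 5, 2, 6, 5.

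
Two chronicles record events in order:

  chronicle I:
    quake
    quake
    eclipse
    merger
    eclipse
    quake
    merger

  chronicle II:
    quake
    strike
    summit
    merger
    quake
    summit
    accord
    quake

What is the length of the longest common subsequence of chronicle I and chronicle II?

Pick quake (chronicle I #1, chronicle II #1) → quake (chronicle I #2, chronicle II #5) → quake (chronicle I #6, chronicle II #8); all 3 events appear in both, in order. The LCS DP gives dp[7][8] = 3, so this is optimal.

3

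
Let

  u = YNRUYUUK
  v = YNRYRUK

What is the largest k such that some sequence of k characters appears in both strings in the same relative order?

6

Taking Y at u[1]=v[1], then N at u[2]=v[2], then R at u[3]=v[3], then Y at u[5]=v[4], then U at u[7]=v[6], then K at u[8]=v[7] gives a common subsequence of length 6. dp[8][7] = 6 confirms this is the maximum.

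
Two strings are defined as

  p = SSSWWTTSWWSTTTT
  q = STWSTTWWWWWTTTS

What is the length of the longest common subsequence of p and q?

One common subsequence of length 9: S [1,1]; then S [2,4]; then W [4,8]; then W [5,9]; then W [9,10]; then W [10,11]; then T [12,12]; then T [13,13]; then T [14,14], and the DP table's final entry dp[15][15] is also 9, so no common subsequence is longer.

9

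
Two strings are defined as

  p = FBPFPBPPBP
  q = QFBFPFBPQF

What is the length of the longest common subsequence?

6

Match F (p #1, q #2), B (p #2, q #3), P (p #3, q #5), F (p #4, q #6), B (p #6, q #7), P (p #7, q #8) — 6 characters in the same relative order in both. dp[10][10] = 6 confirms this is the maximum.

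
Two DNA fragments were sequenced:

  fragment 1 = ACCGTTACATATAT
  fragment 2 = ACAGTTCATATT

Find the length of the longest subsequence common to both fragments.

Match A at fragment 1[1]=fragment 2[1], C at fragment 1[2]=fragment 2[2], G at fragment 1[4]=fragment 2[4], T at fragment 1[5]=fragment 2[5], T at fragment 1[6]=fragment 2[6], C at fragment 1[8]=fragment 2[7], A at fragment 1[9]=fragment 2[8], T at fragment 1[10]=fragment 2[9], A at fragment 1[11]=fragment 2[10], T at fragment 1[12]=fragment 2[11], T at fragment 1[14]=fragment 2[12] — 11 bases in the same relative order in both, and the DP table's final entry dp[14][12] is also 11, so no common subsequence is longer.

11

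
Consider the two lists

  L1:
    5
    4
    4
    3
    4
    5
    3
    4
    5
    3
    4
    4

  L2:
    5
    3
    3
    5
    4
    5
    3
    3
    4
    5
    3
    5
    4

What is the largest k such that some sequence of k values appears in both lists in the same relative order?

9

Pick 5 at L1[1]=L2[1]; then 3 at L1[4]=L2[3]; then 4 at L1[5]=L2[5]; then 5 at L1[6]=L2[6]; then 3 at L1[7]=L2[8]; then 4 at L1[8]=L2[9]; then 5 at L1[9]=L2[10]; then 3 at L1[10]=L2[11]; then 4 at L1[12]=L2[13]; all 9 values appear in both, in order, and the DP table's final entry dp[12][13] is also 9, so no common subsequence is longer.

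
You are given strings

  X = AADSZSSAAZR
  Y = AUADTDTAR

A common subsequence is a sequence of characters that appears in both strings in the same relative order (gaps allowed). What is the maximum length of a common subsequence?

Match A at X[1]=Y[1] → A at X[2]=Y[3] → D at X[3]=Y[6] → A at X[9]=Y[8] → R at X[11]=Y[9] — 5 characters in the same relative order in both. Since dp[11][9] = 5, nothing longer is possible.

5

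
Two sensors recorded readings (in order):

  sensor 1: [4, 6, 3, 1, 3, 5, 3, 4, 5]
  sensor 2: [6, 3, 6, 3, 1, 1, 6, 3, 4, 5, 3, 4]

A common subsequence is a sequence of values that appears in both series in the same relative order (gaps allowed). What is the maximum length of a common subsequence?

Let dp[i][j] be the LCS length of the first i values of sensor 1 and the first j values of sensor 2. dp[i][j] = dp[i-1][j-1]+1 when the i-th and j-th values match, else max(dp[i-1][j], dp[i][j-1]).
    ·  6  3  6  3  1  1  6  3  4  5  3  4
 ·  0  0  0  0  0  0  0  0  0  0  0  0  0
 4  0  0  0  0  0  0  0  0  0  1  1  1  1
 6  0  1  1  1  1  1  1  1  1  1  1  1  1
 3  0  1  2  2  2  2  2  2  2  2  2  2  2
 1  0  1  2  2  2  3  3  3  3  3  3  3  3
 3  0  1  2  2  3  3  3  3  4  4  4  4  4
 5  0  1  2  2  3  3  3  3  4  4  5  5  5
 3  0  1  2  2  3  3  3  3  4  4  5  6  6
 4  0  1  2  2  3  3  3  3  4  5  5  6  7
 5  0  1  2  2  3  3  3  3  4  5  6  6  7
dp[9][12] = 7. One LCS (by backtracking along matches): 6, 3, 1, 3, 5, 3, 4.

7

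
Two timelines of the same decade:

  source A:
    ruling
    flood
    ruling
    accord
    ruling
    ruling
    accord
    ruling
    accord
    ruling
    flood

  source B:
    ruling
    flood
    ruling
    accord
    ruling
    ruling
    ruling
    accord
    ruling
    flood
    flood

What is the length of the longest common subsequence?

10

Pick ruling at source A[1]=source B[1], then flood at source A[2]=source B[2], then ruling at source A[3]=source B[3], then accord at source A[4]=source B[4], then ruling at source A[5]=source B[5], then ruling at source A[6]=source B[6], then ruling at source A[8]=source B[7], then accord at source A[9]=source B[8], then ruling at source A[10]=source B[9], then flood at source A[11]=source B[11]; all 10 events appear in both, in order, and the DP table's final entry dp[11][11] is also 10, so no common subsequence is longer.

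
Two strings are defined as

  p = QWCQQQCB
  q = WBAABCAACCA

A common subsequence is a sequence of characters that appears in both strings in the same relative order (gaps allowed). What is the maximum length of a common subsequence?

3

Let dp[i][j] be the LCS length of the first i characters of p and the first j characters of q. dp[i][j] = dp[i-1][j-1]+1 when the i-th and j-th characters match, else max(dp[i-1][j], dp[i][j-1]).
    ·  W  B  A  A  B  C  A  A  C  C  A
 ·  0  0  0  0  0  0  0  0  0  0  0  0
 Q  0  0  0  0  0  0  0  0  0  0  0  0
 W  0  1  1  1  1  1  1  1  1  1  1  1
 C  0  1  1  1  1  1  2  2  2  2  2  2
 Q  0  1  1  1  1  1  2  2  2  2  2  2
 Q  0  1  1  1  1  1  2  2  2  2  2  2
 Q  0  1  1  1  1  1  2  2  2  2  2  2
 C  0  1  1  1  1  1  2  2  2  3  3  3
 B  0  1  2  2  2  2  2  2  2  3  3  3
dp[8][11] = 3. One LCS (by backtracking along matches): WCC.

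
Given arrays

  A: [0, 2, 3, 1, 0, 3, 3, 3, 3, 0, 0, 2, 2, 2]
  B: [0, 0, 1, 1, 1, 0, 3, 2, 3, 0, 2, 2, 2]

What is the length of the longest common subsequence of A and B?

9

Taking 0 at A[1]=B[2], then 1 at A[4]=B[5], then 0 at A[5]=B[6], then 3 at A[6]=B[7], then 3 at A[9]=B[9], then 0 at A[11]=B[10], then 2 at A[12]=B[11], then 2 at A[13]=B[12], then 2 at A[14]=B[13] gives a common subsequence of length 9. The LCS DP gives dp[14][13] = 9, so this is optimal.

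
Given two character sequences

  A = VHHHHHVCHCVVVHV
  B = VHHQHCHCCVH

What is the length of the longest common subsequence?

9

Pick V [1,1], then H [2,2], then H [3,3], then H [4,5], then H [6,7], then C [8,8], then C [10,9], then V [13,10], then H [14,11]; all 9 characters appear in both, in order. The LCS DP gives dp[15][11] = 9, so this is optimal.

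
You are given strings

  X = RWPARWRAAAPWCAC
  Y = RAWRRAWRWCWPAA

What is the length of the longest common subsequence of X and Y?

Pick R [1,1] → W [2,3] → A [4,6] → W [6,7] → R [7,8] → W [12,9] → C [13,10] → A [14,14]; all 8 characters appear in both, in order. Since dp[15][14] = 8, nothing longer is possible.

8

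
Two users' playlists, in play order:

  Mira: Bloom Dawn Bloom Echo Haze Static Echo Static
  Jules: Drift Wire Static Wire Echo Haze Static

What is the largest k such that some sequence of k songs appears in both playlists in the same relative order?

Pick Echo at Mira[4]=Jules[5], Haze at Mira[5]=Jules[6], Static at Mira[8]=Jules[7]; all 3 songs appear in both, in order. The LCS DP gives dp[8][7] = 3, so this is optimal.

3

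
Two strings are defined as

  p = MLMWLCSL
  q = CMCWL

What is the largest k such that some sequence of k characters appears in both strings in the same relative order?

Taking M (p #1, q #2), then W (p #4, q #4), then L (p #8, q #5) gives a common subsequence of length 3, and the DP table's final entry dp[8][5] is also 3, so no common subsequence is longer.

3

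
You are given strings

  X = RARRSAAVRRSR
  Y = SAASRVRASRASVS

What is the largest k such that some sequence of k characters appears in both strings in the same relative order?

Pick A at X[2]=Y[3] → R at X[3]=Y[5] → R at X[4]=Y[7] → S at X[5]=Y[9] → A at X[6]=Y[11] → V at X[8]=Y[13] → S at X[11]=Y[14]; all 7 characters appear in both, in order. Since dp[12][14] = 7, nothing longer is possible.

7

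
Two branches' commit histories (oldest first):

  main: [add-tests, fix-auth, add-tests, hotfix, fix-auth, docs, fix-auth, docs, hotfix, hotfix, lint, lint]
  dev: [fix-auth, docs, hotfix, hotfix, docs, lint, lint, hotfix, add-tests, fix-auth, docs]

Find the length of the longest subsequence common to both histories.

6

Taking fix-auth [7,1], then docs [8,2], then hotfix [9,3], then hotfix [10,4], then lint [11,6], then lint [12,7] gives a common subsequence of length 6. dp[12][11] = 6 confirms this is the maximum.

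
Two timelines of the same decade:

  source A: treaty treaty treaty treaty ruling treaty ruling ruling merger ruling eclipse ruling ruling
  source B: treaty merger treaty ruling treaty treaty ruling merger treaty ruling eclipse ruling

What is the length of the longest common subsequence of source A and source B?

Match treaty at source A[1]=source B[1]; then treaty at source A[2]=source B[3]; then treaty at source A[3]=source B[5]; then treaty at source A[4]=source B[6]; then ruling at source A[5]=source B[7]; then treaty at source A[6]=source B[9]; then ruling at source A[10]=source B[10]; then eclipse at source A[11]=source B[11]; then ruling at source A[13]=source B[12] — 9 events in the same relative order in both. dp[13][12] = 9 confirms this is the maximum.

9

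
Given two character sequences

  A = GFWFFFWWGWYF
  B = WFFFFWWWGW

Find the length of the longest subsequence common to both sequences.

8

Pick F at A[2]=B[2], then F at A[4]=B[3], then F at A[5]=B[4], then F at A[6]=B[5], then W at A[7]=B[7], then W at A[8]=B[8], then G at A[9]=B[9], then W at A[10]=B[10]; all 8 characters appear in both, in order, and the DP table's final entry dp[12][10] is also 8, so no common subsequence is longer.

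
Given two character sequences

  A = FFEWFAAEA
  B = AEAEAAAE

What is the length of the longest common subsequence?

4

Let dp[i][j] be the LCS length of the first i characters of A and the first j characters of B. dp[i][j] = dp[i-1][j-1]+1 when the i-th and j-th characters match, else max(dp[i-1][j], dp[i][j-1]).
    ·  A  E  A  E  A  A  A  E
 ·  0  0  0  0  0  0  0  0  0
 F  0  0  0  0  0  0  0  0  0
 F  0  0  0  0  0  0  0  0  0
 E  0  0  1  1  1  1  1  1  1
 W  0  0  1  1  1  1  1  1  1
 F  0  0  1  1  1  1  1  1  1
 A  0  1  1  2  2  2  2  2  2
 A  0  1  1  2  2  3  3  3  3
 E  0  1  2  2  3  3  3  3  4
 A  0  1  2  3  3  4  4  4  4
dp[9][8] = 4. One LCS (by backtracking along matches): EAAE.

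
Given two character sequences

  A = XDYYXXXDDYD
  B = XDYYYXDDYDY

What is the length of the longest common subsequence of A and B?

9

Let dp[i][j] be the LCS length of the first i characters of A and the first j characters of B. dp[i][j] = dp[i-1][j-1]+1 when the i-th and j-th characters match, else max(dp[i-1][j], dp[i][j-1]).
    ·  X  D  Y  Y  Y  X  D  D  Y  D  Y
 ·  0  0  0  0  0  0  0  0  0  0  0  0
 X  0  1  1  1  1  1  1  1  1  1  1  1
 D  0  1  2  2  2  2  2  2  2  2  2  2
 Y  0  1  2  3  3  3  3  3  3  3  3  3
 Y  0  1  2  3  4  4  4  4  4  4  4  4
 X  0  1  2  3  4  4  5  5  5  5  5  5
 X  0  1  2  3  4  4  5  5  5  5  5  5
 X  0  1  2  3  4  4  5  5  5  5  5  5
 D  0  1  2  3  4  4  5  6  6  6  6  6
 D  0  1  2  3  4  4  5  6  7  7  7  7
 Y  0  1  2  3  4  5  5  6  7  8  8  8
 D  0  1  2  3  4  5  5  6  7  8  9  9
dp[11][11] = 9. One LCS (by backtracking along matches): XDYYXDDYD.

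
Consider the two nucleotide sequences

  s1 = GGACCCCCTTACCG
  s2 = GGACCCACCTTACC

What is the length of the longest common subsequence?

13

Pick G [1,1] → G [2,2] → A [3,3] → C [4,4] → C [5,5] → C [6,6] → C [7,8] → C [8,9] → T [9,10] → T [10,11] → A [11,12] → C [12,13] → C [13,14]; all 13 bases appear in both, in order, and the DP table's final entry dp[14][14] is also 13, so no common subsequence is longer.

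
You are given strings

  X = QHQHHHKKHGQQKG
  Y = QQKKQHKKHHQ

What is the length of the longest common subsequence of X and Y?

Taking Q at X[1]=Y[2], then Q at X[3]=Y[5], then H at X[6]=Y[6], then K at X[7]=Y[7], then K at X[8]=Y[8], then H at X[9]=Y[10], then Q at X[12]=Y[11] gives a common subsequence of length 7. Since dp[14][11] = 7, nothing longer is possible.

7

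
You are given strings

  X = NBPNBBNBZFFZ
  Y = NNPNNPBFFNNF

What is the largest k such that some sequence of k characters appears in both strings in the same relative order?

7

Let dp[i][j] be the LCS length of the first i characters of X and the first j characters of Y. dp[i][j] = dp[i-1][j-1]+1 when the i-th and j-th characters match, else max(dp[i-1][j], dp[i][j-1]).
    ·  N  N  P  N  N  P  B  F  F  N  N  F
 ·  0  0  0  0  0  0  0  0  0  0  0  0  0
 N  0  1  1  1  1  1  1  1  1  1  1  1  1
 B  0  1  1  1  1  1  1  2  2  2  2  2  2
 P  0  1  1  2  2  2  2  2  2  2  2  2  2
 N  0  1  2  2  3  3  3  3  3  3  3  3  3
 B  0  1  2  2  3  3  3  4  4  4  4  4  4
 B  0  1  2  2  3  3  3  4  4  4  4  4  4
 N  0  1  2  2  3  4  4  4  4  4  5  5  5
 B  0  1  2  2  3  4  4  5  5  5  5  5  5
 Z  0  1  2  2  3  4  4  5  5  5  5  5  5
 F  0  1  2  2  3  4  4  5  6  6  6  6  6
 F  0  1  2  2  3  4  4  5  6  7  7  7  7
 Z  0  1  2  2  3  4  4  5  6  7  7  7  7
dp[12][12] = 7. One LCS (by backtracking along matches): NPNNBFF.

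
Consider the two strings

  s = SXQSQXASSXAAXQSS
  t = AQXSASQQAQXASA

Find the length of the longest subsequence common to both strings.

Pick S at s[1]=t[6]; then Q at s[3]=t[8]; then Q at s[5]=t[10]; then X at s[6]=t[11]; then A at s[7]=t[12]; then S at s[9]=t[13]; then A at s[12]=t[14]; all 7 characters appear in both, in order, and the DP table's final entry dp[16][14] is also 7, so no common subsequence is longer.

7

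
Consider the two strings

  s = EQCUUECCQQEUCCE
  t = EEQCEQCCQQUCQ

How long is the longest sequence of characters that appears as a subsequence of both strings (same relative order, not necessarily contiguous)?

10

Taking E [1,2], then Q [2,3], then C [3,4], then E [6,5], then C [7,7], then C [8,8], then Q [9,9], then Q [10,10], then U [12,11], then C [13,12] gives a common subsequence of length 10. The LCS DP gives dp[15][13] = 10, so this is optimal.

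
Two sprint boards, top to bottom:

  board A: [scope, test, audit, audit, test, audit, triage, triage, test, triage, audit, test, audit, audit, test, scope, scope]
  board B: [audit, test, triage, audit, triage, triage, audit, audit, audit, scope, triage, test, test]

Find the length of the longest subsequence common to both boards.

Taking audit [4,1], then test [5,2], then audit [6,4], then triage [8,5], then triage [10,6], then audit [11,7], then audit [13,8], then audit [14,9], then test [15,13] gives a common subsequence of length 9. The LCS DP gives dp[17][13] = 9, so this is optimal.

9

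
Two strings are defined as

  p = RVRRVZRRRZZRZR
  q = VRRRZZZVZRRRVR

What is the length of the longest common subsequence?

9

One common subsequence of length 9: R [1,2], R [3,3], R [4,4], V [5,8], Z [6,9], R [7,10], R [8,11], R [9,12], R [14,14], and the DP table's final entry dp[14][14] is also 9, so no common subsequence is longer.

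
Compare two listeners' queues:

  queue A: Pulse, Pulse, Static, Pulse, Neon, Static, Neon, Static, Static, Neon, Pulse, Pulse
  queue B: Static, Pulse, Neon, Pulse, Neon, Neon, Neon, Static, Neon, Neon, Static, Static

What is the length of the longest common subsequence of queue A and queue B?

7

Match Pulse at queue A[1]=queue B[2]; then Pulse at queue A[2]=queue B[4]; then Static at queue A[3]=queue B[8]; then Neon at queue A[5]=queue B[9]; then Neon at queue A[7]=queue B[10]; then Static at queue A[8]=queue B[11]; then Static at queue A[9]=queue B[12] — 7 songs in the same relative order in both. dp[12][12] = 7 confirms this is the maximum.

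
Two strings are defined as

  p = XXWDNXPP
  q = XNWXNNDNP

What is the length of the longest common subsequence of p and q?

Let dp[i][j] be the LCS length of the first i characters of p and the first j characters of q. dp[i][j] = dp[i-1][j-1]+1 when the i-th and j-th characters match, else max(dp[i-1][j], dp[i][j-1]).
    ·  X  N  W  X  N  N  D  N  P
 ·  0  0  0  0  0  0  0  0  0  0
 X  0  1  1  1  1  1  1  1  1  1
 X  0  1  1  1  2  2  2  2  2  2
 W  0  1  1  2  2  2  2  2  2  2
 D  0  1  1  2  2  2  2  3  3  3
 N  0  1  2  2  2  3  3  3  4  4
 X  0  1  2  2  3  3  3  3  4  4
 P  0  1  2  2  3  3  3  3  4  5
 P  0  1  2  2  3  3  3  3  4  5
dp[8][9] = 5. One LCS (by backtracking along matches): XXDNP.

5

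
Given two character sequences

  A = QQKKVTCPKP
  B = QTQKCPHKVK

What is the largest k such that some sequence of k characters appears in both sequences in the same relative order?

6

Taking Q at A[1]=B[1] → Q at A[2]=B[3] → K at A[3]=B[4] → K at A[4]=B[8] → V at A[5]=B[9] → K at A[9]=B[10] gives a common subsequence of length 6. Since dp[10][10] = 6, nothing longer is possible.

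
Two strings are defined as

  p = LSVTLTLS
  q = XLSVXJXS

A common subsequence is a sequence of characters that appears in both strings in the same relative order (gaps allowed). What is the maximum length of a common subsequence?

4

One common subsequence of length 4: L [1,2]; then S [2,3]; then V [3,4]; then S [8,8]. The LCS DP gives dp[8][8] = 4, so this is optimal.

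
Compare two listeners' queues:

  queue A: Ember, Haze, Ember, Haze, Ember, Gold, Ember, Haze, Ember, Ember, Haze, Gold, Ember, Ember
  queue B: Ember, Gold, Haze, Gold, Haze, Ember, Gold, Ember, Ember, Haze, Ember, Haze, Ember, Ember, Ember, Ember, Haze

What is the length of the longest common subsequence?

One common subsequence of length 11: Ember at queue A[1]=queue B[1], Haze at queue A[2]=queue B[3], Haze at queue A[4]=queue B[5], Ember at queue A[5]=queue B[6], Gold at queue A[6]=queue B[7], Ember at queue A[7]=queue B[11], Haze at queue A[8]=queue B[12], Ember at queue A[9]=queue B[13], Ember at queue A[10]=queue B[14], Ember at queue A[13]=queue B[15], Ember at queue A[14]=queue B[16], and the DP table's final entry dp[14][17] is also 11, so no common subsequence is longer.

11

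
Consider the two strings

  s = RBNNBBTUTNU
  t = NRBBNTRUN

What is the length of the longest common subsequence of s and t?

6

One common subsequence of length 6: R [1,2], then B [2,4], then N [4,5], then T [7,6], then U [8,8], then N [10,9]. dp[11][9] = 6 confirms this is the maximum.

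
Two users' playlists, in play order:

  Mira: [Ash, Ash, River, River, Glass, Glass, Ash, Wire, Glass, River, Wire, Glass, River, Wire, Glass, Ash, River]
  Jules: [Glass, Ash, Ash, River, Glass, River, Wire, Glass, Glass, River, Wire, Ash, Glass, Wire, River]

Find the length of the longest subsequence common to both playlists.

Pick Ash [1,2] → Ash [2,3] → River [3,4] → River [4,6] → Glass [6,8] → Glass [9,9] → River [10,10] → Wire [11,11] → Glass [12,13] → Wire [14,14] → River [17,15]; all 11 songs appear in both, in order. Since dp[17][15] = 11, nothing longer is possible.

11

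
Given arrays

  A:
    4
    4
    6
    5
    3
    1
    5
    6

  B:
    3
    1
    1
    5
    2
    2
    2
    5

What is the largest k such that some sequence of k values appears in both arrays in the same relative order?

Let dp[i][j] be the LCS length of the first i values of A and the first j values of B. dp[i][j] = dp[i-1][j-1]+1 when the i-th and j-th values match, else max(dp[i-1][j], dp[i][j-1]).
    ·  3  1  1  5  2  2  2  5
 ·  0  0  0  0  0  0  0  0  0
 4  0  0  0  0  0  0  0  0  0
 4  0  0  0  0  0  0  0  0  0
 6  0  0  0  0  0  0  0  0  0
 5  0  0  0  0  1  1  1  1  1
 3  0  1  1  1  1  1  1  1  1
 1  0  1  2  2  2  2  2  2  2
 5  0  1  2  2  3  3  3  3  3
 6  0  1  2  2  3  3  3  3  3
dp[8][8] = 3. One LCS (by backtracking along matches): 3, 1, 5.

3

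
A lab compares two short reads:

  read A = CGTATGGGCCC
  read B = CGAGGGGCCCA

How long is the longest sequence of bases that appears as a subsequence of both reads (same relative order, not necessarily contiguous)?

9

Let dp[i][j] be the LCS length of the first i bases of read A and the first j bases of read B. dp[i][j] = dp[i-1][j-1]+1 when the i-th and j-th bases match, else max(dp[i-1][j], dp[i][j-1]).
    ·  C  G  A  G  G  G  G  C  C  C  A
 ·  0  0  0  0  0  0  0  0  0  0  0  0
 C  0  1  1  1  1  1  1  1  1  1  1  1
 G  0  1  2  2  2  2  2  2  2  2  2  2
 T  0  1  2  2  2  2  2  2  2  2  2  2
 A  0  1  2  3  3  3  3  3  3  3  3  3
 T  0  1  2  3  3  3  3  3  3  3  3  3
 G  0  1  2  3  4  4  4  4  4  4  4  4
 G  0  1  2  3  4  5  5  5  5  5  5  5
 G  0  1  2  3  4  5  6  6  6  6  6  6
 C  0  1  2  3  4  5  6  6  7  7  7  7
 C  0  1  2  3  4  5  6  6  7  8  8  8
 C  0  1  2  3  4  5  6  6  7  8  9  9
dp[11][11] = 9. One LCS (by backtracking along matches): CGAGGGCCC.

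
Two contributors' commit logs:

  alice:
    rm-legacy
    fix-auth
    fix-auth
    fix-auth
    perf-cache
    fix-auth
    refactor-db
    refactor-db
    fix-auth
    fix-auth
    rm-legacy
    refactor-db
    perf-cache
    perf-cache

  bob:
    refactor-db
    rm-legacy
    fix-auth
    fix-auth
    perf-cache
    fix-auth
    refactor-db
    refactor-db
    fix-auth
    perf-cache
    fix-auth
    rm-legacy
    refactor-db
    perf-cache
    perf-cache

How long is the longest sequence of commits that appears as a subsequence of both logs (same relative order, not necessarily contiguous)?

Match rm-legacy at alice[1]=bob[2] → fix-auth at alice[3]=bob[3] → fix-auth at alice[4]=bob[4] → perf-cache at alice[5]=bob[5] → fix-auth at alice[6]=bob[6] → refactor-db at alice[7]=bob[7] → refactor-db at alice[8]=bob[8] → fix-auth at alice[9]=bob[9] → fix-auth at alice[10]=bob[11] → rm-legacy at alice[11]=bob[12] → refactor-db at alice[12]=bob[13] → perf-cache at alice[13]=bob[14] → perf-cache at alice[14]=bob[15] — 13 commits in the same relative order in both. dp[14][15] = 13 confirms this is the maximum.

13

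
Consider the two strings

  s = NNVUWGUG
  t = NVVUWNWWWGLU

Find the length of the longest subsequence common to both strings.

Taking N (s #1, t #1) → V (s #3, t #3) → U (s #4, t #4) → W (s #5, t #9) → G (s #6, t #10) → U (s #7, t #12) gives a common subsequence of length 6. dp[8][12] = 6 confirms this is the maximum.

6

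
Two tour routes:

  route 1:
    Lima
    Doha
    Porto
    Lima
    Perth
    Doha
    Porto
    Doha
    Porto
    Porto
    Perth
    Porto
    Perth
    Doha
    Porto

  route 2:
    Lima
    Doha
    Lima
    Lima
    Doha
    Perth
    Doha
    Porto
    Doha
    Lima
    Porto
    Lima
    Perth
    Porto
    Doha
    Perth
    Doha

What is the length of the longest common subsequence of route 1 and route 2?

One common subsequence of length 12: Lima [1,1] → Doha [2,2] → Lima [4,4] → Perth [5,6] → Doha [6,7] → Porto [7,8] → Doha [8,9] → Porto [9,11] → Perth [11,13] → Porto [12,14] → Perth [13,16] → Doha [14,17]. dp[15][17] = 12 confirms this is the maximum.

12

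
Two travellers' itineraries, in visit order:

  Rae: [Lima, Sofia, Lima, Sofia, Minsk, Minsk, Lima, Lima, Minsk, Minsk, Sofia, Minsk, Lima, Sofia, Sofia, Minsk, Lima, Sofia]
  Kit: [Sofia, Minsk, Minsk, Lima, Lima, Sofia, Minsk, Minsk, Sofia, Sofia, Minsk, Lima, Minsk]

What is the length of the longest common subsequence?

11

Pick Sofia [4,1]; then Minsk [5,2]; then Minsk [6,3]; then Lima [7,4]; then Lima [8,5]; then Minsk [9,7]; then Minsk [10,8]; then Sofia [11,10]; then Minsk [12,11]; then Lima [13,12]; then Minsk [16,13]; all 11 stops appear in both, in order. Since dp[18][13] = 11, nothing longer is possible.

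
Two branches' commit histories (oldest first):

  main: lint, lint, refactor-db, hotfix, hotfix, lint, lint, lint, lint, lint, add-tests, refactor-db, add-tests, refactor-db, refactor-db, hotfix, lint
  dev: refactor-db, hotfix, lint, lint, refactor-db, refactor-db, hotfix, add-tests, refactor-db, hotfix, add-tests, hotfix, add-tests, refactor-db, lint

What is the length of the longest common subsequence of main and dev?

9

Taking lint [1,3] → lint [2,4] → refactor-db [3,6] → hotfix [4,7] → hotfix [5,10] → add-tests [11,11] → add-tests [13,13] → refactor-db [15,14] → lint [17,15] gives a common subsequence of length 9. The LCS DP gives dp[17][15] = 9, so this is optimal.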